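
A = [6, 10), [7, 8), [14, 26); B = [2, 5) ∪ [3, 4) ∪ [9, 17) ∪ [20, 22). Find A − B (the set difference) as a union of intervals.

[6, 9) ∪ [17, 20) ∪ [22, 26)

A, merged: [6, 10), [14, 26).
B, merged: [2, 5), [9, 17), [20, 22).
[6, 10) minus B → [6, 9).
[14, 26) minus B → [17, 20), [22, 26).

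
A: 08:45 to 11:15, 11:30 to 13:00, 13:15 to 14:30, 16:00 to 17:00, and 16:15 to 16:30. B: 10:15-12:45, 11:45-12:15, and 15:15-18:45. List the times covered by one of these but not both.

A, merged: 08:45-11:15, 11:30-13:00, 13:15-14:30, 16:00-17:00.
B, merged: 10:15-12:45, 15:15-18:45.
A but not B: 08:45-10:15, 12:45-13:00, 13:15-14:30.
B but not A: 11:15-11:30, 15:15-16:00, 17:00-18:45.
Combining gives A △ B.

08:45-10:15, 11:15-11:30, 12:45-13:00, 13:15-14:30, 15:15-16:00, 17:00-18:45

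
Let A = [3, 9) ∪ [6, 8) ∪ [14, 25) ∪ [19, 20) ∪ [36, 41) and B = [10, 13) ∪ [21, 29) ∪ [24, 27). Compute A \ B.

Merge the first list: [3, 9), [14, 25), [36, 41).
Merge the second list: [10, 13), [21, 29).
[3, 9): nothing removed.
[14, 25) \ B = [14, 21).
[36, 41): nothing removed.

[3, 9) ∪ [14, 21) ∪ [36, 41)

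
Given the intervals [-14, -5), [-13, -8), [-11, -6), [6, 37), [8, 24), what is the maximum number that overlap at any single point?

3

Walk the sorted start/end points keeping a running depth.
The depth first hits 3 at -11.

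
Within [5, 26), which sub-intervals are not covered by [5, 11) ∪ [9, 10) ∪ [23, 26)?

Covered (merged): [5, 11), [23, 26).
Gaps within [5, 26): [11, 23).

[11, 23)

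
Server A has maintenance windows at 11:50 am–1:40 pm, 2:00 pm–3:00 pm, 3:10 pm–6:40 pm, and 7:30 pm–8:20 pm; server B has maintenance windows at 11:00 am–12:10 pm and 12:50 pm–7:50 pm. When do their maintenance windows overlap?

11:50 am–12:10 pm, 12:50 pm–1:40 pm, 2:00 pm–3:00 pm, 3:10 pm–6:40 pm, 7:30 pm–7:50 pm

11:50 am–1:40 pm overlaps B on 11:50 am–12:10 pm, 12:50 pm–1:40 pm.
2:00 pm–3:00 pm overlaps B on 2:00 pm–3:00 pm.
3:10 pm–6:40 pm overlaps B on 3:10 pm–6:40 pm.
7:30 pm–8:20 pm overlaps B on 7:30 pm–7:50 pm.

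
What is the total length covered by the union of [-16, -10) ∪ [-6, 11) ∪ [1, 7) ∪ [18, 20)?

Merged: [-16, -10), [-6, 11), [18, 20).
Lengths: 6 + 17 + 2 = 25.

25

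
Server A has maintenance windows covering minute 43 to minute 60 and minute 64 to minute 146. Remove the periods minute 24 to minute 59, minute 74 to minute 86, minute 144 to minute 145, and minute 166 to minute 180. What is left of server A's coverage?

minute 43 to minute 60 \ B = minute 59 to minute 60.
minute 64 to minute 146 \ B = minute 64 to minute 74, minute 86 to minute 144, minute 145 to minute 146.

minute 59 to minute 60, minute 64 to minute 74, minute 86 to minute 144, minute 145 to minute 146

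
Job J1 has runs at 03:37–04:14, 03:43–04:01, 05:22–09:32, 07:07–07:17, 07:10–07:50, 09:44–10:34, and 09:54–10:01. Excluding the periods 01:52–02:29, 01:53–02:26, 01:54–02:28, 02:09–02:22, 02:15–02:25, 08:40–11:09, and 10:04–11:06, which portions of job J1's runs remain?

03:37–04:14, 05:22–08:40

A, merged: 03:37–04:14, 05:22–09:32, 09:44–10:34.
B, merged: 01:52–02:29, 08:40–11:09.
03:37–04:14: no B overlap → unchanged.
05:22–09:32 minus B → 05:22–08:40.
09:44–10:34: fully covered by B → removed.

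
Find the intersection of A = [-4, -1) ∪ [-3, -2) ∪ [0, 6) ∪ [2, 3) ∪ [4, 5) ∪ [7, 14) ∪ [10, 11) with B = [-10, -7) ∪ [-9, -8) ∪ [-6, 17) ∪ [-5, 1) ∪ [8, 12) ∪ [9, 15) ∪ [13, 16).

[-4, -1) ∪ [0, 6) ∪ [7, 14)

A, merged: [-4, -1), [0, 6), [7, 14).
B, merged: [-10, -7), [-6, 17).
[-4, -1) overlaps B on [-4, -1).
[0, 6) overlaps B on [0, 6).
[7, 14) overlaps B on [7, 14).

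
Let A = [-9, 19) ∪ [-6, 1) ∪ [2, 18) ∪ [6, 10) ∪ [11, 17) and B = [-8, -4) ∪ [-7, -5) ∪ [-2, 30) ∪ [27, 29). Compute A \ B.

[-9, -8) ∪ [-4, -2)

A, merged: [-9, 19).
B, merged: [-8, -4), [-2, 30).
[-9, 19) \ B = [-9, -8), [-4, -2).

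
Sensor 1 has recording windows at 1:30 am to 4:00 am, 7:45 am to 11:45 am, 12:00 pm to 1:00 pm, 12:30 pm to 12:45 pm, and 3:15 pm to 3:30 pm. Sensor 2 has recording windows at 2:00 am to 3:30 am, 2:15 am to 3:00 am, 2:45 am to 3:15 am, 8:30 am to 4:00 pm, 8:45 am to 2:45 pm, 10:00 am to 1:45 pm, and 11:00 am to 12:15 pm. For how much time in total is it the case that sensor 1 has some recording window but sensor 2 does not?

1 h 45 min

Merge the first list: 1:30 am–4:00 am, 7:45 am–11:45 am, 12:00 pm–1:00 pm, 3:15 pm–3:30 pm.
Merge the second list: 2:00 am–3:30 am, 8:30 am–4:00 pm.
A \ B = 1:30 am–2:00 am, 3:30 am–4:00 am, 7:45 am–8:30 am.
Total: 30 min + 30 min + 45 min = 1 h 45 min.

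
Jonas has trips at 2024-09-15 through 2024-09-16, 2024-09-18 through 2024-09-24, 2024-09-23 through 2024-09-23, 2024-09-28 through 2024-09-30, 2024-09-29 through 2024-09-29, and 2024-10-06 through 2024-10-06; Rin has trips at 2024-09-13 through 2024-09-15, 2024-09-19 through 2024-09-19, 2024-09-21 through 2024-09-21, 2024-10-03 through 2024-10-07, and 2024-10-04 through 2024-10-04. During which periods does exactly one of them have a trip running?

First set merges to 2024-09-15 through 2024-09-16, 2024-09-18 through 2024-09-24, 2024-09-28 through 2024-09-30, 2024-10-06 through 2024-10-06.
Second set merges to 2024-09-13 through 2024-09-15, 2024-09-19 through 2024-09-19, 2024-09-21 through 2024-09-21, 2024-10-03 through 2024-10-07.
A but not B: 2024-09-16 through 2024-09-16, 2024-09-18 through 2024-09-18, 2024-09-20 through 2024-09-20, 2024-09-22 through 2024-09-24, 2024-09-28 through 2024-09-30.
B but not A: 2024-09-13 through 2024-09-14, 2024-10-03 through 2024-10-05, 2024-10-07 through 2024-10-07.
Combining gives A △ B.

2024-09-13 through 2024-09-14, 2024-09-16 through 2024-09-16, 2024-09-18 through 2024-09-18, 2024-09-20 through 2024-09-20, 2024-09-22 through 2024-09-24, 2024-09-28 through 2024-09-30, 2024-10-03 through 2024-10-05, 2024-10-07 through 2024-10-07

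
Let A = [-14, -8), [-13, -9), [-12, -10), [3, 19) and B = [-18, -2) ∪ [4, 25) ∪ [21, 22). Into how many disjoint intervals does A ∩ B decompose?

2

Merge the first list: [-14, -8), [3, 19).
Merge the second list: [-18, -2), [4, 25).
A ∩ B = [-14, -8), [4, 19).
That is 2 disjoint pieces.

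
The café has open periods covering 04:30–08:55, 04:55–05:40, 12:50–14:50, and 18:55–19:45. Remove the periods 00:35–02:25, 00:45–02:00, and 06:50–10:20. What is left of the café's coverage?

First set merges to 04:30–08:55, 12:50–14:50, 18:55–19:45.
Second set merges to 00:35–02:25, 06:50–10:20.
04:30–08:55 minus B → 04:30–06:50.
12:50–14:50: no B overlap → unchanged.
18:55–19:45: no B overlap → unchanged.

04:30–06:50, 12:50–14:50, 18:55–19:45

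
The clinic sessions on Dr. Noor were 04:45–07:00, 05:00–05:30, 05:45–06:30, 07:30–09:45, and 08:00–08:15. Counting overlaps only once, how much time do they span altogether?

Merged: 04:45–07:00, 07:30–09:45.
Lengths: 2 h 15 min + 2 h 15 min = 4 h 30 min.

4 h 30 min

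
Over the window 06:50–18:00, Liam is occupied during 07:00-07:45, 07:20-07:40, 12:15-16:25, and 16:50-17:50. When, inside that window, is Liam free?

06:50–07:00, 07:45–12:15, 16:25–16:50, 17:50–18:00

The merged coverage is 07:00–07:45, 12:15–16:25, 16:50–17:50.
Complement within 06:50–18:00: 06:50–07:00, 07:45–12:15, 16:25–16:50, 17:50–18:00.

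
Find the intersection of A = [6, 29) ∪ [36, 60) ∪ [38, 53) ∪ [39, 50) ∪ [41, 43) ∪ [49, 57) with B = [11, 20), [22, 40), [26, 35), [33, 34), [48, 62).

[11, 20) ∪ [22, 29) ∪ [36, 40) ∪ [48, 60)

A, merged: [6, 29), [36, 60).
B, merged: [11, 20), [22, 40), [48, 62).
[6, 29) meets the second set on [11, 20), [22, 29).
[36, 60) meets the second set on [36, 40), [48, 60).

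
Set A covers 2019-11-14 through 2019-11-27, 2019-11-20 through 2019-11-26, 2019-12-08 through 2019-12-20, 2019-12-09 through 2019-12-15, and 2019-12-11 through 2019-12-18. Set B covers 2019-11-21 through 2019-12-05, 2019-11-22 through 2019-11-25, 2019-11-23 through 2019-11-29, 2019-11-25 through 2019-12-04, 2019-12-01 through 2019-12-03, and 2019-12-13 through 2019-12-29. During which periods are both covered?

2019-11-21 through 2019-11-27, 2019-12-13 through 2019-12-20

First set merges to 2019-11-14 through 2019-11-27, 2019-12-08 through 2019-12-20.
Second set merges to 2019-11-21 through 2019-12-05, 2019-12-13 through 2019-12-29.
2019-11-14 through 2019-11-27 ∩ B → 2019-11-21 through 2019-11-27.
2019-12-08 through 2019-12-20 ∩ B → 2019-12-13 through 2019-12-20.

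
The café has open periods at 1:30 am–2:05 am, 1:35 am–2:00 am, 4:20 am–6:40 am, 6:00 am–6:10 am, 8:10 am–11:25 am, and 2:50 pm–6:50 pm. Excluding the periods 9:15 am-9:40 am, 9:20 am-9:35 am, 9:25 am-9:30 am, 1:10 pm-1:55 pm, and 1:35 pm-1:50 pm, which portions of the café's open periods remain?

1:30 am–2:05 am, 4:20 am–6:40 am, 8:10 am–9:15 am, 9:40 am–11:25 am, 2:50 pm–6:50 pm

First set merges to 1:30 am–2:05 am, 4:20 am–6:40 am, 8:10 am–11:25 am, 2:50 pm–6:50 pm.
Second set merges to 9:15 am–9:40 am, 1:10 pm–1:55 pm.
1:30 am–2:05 am is untouched.
4:20 am–6:40 am is untouched.
8:10 am–11:25 am with B removed leaves 8:10 am–9:15 am, 9:40 am–11:25 am.
2:50 pm–6:50 pm is untouched.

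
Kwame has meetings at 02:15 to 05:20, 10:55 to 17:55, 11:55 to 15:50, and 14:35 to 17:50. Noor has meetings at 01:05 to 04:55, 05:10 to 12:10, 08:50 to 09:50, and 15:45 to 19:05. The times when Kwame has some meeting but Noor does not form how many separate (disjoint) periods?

A, merged: 02:15–05:20, 10:55–17:55.
B, merged: 01:05–04:55, 05:10–12:10, 15:45–19:05.
A \ B = 04:55–05:10, 12:10–15:45.
That is 2 disjoint pieces.

2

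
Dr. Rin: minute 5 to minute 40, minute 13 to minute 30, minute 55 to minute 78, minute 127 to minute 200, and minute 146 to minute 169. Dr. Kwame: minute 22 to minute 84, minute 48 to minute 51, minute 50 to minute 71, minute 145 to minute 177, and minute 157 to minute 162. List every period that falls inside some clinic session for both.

minute 22 to minute 40, minute 55 to minute 78, minute 145 to minute 177

First set merges to minute 5 to minute 40, minute 55 to minute 78, minute 127 to minute 200.
Second set merges to minute 22 to minute 84, minute 145 to minute 177.
minute 5 to minute 40 meets the second set on minute 22 to minute 40.
minute 55 to minute 78 meets the second set on minute 55 to minute 78.
minute 127 to minute 200 meets the second set on minute 145 to minute 177.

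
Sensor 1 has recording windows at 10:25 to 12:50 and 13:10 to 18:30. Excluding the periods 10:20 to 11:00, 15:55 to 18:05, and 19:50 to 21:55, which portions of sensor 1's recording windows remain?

11:00–12:50, 13:10–15:55, 18:05–18:30

10:25–12:50 minus B → 11:00–12:50.
13:10–18:30 minus B → 13:10–15:55, 18:05–18:30.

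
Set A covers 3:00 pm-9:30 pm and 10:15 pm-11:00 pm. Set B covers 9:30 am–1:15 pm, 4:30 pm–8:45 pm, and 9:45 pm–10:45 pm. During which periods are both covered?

4:30 pm-8:45 pm, 10:15 pm-10:45 pm

3:00 pm-9:30 pm meets the second set on 4:30 pm-8:45 pm.
10:15 pm-11:00 pm meets the second set on 10:15 pm-10:45 pm.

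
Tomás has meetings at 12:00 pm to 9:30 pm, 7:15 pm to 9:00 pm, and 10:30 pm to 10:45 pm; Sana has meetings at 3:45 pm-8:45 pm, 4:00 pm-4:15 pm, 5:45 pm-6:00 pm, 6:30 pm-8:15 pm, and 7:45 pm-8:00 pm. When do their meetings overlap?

3:45 pm–8:45 pm

A, merged: 12:00 pm–9:30 pm, 10:30 pm–10:45 pm.
B, merged: 3:45 pm–8:45 pm.
12:00 pm–9:30 pm ∩ B → 3:45 pm–8:45 pm.
10:30 pm–10:45 pm meets no B interval.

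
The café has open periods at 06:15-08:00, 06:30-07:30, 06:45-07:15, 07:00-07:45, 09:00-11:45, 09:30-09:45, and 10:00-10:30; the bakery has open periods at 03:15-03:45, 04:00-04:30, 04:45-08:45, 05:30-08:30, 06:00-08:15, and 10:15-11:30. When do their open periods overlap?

A, merged: 06:15–08:00, 09:00–11:45.
B, merged: 03:15–03:45, 04:00–04:30, 04:45–08:45, 10:15–11:30.
06:15–08:00 overlaps B on 06:15–08:00.
09:00–11:45 overlaps B on 10:15–11:30.

06:15–08:00, 10:15–11:30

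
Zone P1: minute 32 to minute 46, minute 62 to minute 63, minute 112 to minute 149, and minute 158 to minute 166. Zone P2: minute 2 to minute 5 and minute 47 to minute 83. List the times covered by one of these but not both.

minute 2 to minute 5, minute 32 to minute 46, minute 47 to minute 62, minute 63 to minute 83, minute 112 to minute 149, minute 158 to minute 166

A \ B = minute 32 to minute 46, minute 112 to minute 149, minute 158 to minute 166.
B \ A = minute 2 to minute 5, minute 47 to minute 62, minute 63 to minute 83.
Union of the two gives the symmetric difference.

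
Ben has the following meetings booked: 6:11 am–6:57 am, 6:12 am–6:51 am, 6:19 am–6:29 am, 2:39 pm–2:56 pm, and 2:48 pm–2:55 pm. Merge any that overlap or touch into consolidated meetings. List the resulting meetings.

6:12 am-6:51 am overlaps/touches 6:11 am-6:57 am → extend to 6:11 am-6:57 am.
6:19 am-6:29 am overlaps/touches 6:11 am-6:57 am → extend to 6:11 am-6:57 am.
2:39 pm-2:56 pm is disjoint → start new block.
2:48 pm-2:55 pm overlaps/touches 2:39 pm-2:56 pm → extend to 2:39 pm-2:56 pm.

6:11 am-6:57 am, 2:39 pm-2:56 pm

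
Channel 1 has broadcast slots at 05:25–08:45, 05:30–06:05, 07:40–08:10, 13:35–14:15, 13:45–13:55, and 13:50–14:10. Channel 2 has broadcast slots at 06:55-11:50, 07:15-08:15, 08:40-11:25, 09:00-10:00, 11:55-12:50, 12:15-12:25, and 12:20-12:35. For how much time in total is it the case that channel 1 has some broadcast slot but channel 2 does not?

2 h 10 min

A, merged: 05:25-08:45, 13:35-14:15.
B, merged: 06:55-11:50, 11:55-12:50.
A \ B = 05:25-06:55, 13:35-14:15.
Total: 1 h 30 min + 40 min = 2 h 10 min.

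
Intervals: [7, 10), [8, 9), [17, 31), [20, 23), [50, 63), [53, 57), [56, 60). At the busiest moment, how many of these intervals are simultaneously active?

Sweep endpoints in order; track running count of active intervals.
Peak of 3 reached at 56.

3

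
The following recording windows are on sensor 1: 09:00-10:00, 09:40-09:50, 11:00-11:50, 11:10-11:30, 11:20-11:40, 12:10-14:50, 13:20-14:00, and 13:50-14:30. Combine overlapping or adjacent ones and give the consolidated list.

09:40–09:50 overlaps/touches 09:00–10:00 → extend to 09:00–10:00.
11:00–11:50 is disjoint → start new block.
11:10–11:30 overlaps/touches 11:00–11:50 → extend to 11:00–11:50.
11:20–11:40 overlaps/touches 11:00–11:50 → extend to 11:00–11:50.
12:10–14:50 is disjoint → start new block.
13:20–14:00 overlaps/touches 12:10–14:50 → extend to 12:10–14:50.
13:50–14:30 overlaps/touches 12:10–14:50 → extend to 12:10–14:50.

09:00–10:00, 11:00–11:50, 12:10–14:50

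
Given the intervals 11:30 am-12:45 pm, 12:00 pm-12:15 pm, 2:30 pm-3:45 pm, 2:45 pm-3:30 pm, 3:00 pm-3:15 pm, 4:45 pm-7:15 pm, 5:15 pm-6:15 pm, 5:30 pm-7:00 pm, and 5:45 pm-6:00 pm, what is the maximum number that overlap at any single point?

4

Walk the sorted start/end points keeping a running depth.
The depth first hits 4 at 5:45 pm.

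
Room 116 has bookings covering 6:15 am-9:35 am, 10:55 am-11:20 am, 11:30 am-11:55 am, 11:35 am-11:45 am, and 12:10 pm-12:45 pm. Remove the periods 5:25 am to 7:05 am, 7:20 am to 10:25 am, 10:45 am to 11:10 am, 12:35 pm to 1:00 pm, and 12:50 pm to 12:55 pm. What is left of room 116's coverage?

First set merges to 6:15 am–9:35 am, 10:55 am–11:20 am, 11:30 am–11:55 am, 12:10 pm–12:45 pm.
Second set merges to 5:25 am–7:05 am, 7:20 am–10:25 am, 10:45 am–11:10 am, 12:35 pm–1:00 pm.
6:15 am–9:35 am minus B → 7:05 am–7:20 am.
10:55 am–11:20 am minus B → 11:10 am–11:20 am.
11:30 am–11:55 am: no B overlap → unchanged.
12:10 pm–12:45 pm minus B → 12:10 pm–12:35 pm.

7:05 am–7:20 am, 11:10 am–11:20 am, 11:30 am–11:55 am, 12:10 pm–12:35 pm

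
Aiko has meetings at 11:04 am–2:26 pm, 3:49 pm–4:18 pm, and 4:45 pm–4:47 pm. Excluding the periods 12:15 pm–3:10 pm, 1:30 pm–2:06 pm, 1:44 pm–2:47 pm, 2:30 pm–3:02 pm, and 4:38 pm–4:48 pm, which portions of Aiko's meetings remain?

Second set merges to 12:15 pm–3:10 pm, 4:38 pm–4:48 pm.
11:04 am–2:26 pm \ B = 11:04 am–12:15 pm.
3:49 pm–4:18 pm: nothing removed.
4:45 pm–4:47 pm: entirely removed.

11:04 am–12:15 pm, 3:49 pm–4:18 pm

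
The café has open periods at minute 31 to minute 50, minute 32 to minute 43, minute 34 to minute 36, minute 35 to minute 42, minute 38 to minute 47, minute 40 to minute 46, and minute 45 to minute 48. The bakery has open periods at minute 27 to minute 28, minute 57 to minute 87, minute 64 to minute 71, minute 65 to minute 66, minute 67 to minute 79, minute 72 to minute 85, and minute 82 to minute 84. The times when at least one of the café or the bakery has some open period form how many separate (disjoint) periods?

3

A, merged: minute 31 to minute 50.
B, merged: minute 27 to minute 28, minute 57 to minute 87.
A ∪ B = minute 27 to minute 28, minute 31 to minute 50, minute 57 to minute 87.
That is 3 disjoint pieces.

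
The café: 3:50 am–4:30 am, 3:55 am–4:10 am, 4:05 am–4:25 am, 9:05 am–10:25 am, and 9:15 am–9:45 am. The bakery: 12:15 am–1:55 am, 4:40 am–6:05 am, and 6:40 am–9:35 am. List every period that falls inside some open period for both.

Merge the first list: 3:50 am–4:30 am, 9:05 am–10:25 am.
3:50 am–4:30 am falls entirely outside B.
9:05 am–10:25 am overlaps B on 9:05 am–9:35 am.

9:05 am–9:35 am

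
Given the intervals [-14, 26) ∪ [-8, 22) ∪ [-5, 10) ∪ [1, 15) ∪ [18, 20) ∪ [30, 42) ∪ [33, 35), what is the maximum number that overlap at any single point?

4

At 1, 4 of the intervals are simultaneously active.
No point has more.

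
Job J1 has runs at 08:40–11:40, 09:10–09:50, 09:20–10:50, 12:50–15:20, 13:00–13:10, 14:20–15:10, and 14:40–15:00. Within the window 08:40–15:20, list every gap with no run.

11:40–12:50

The merged coverage is 08:40–11:40, 12:50–15:20.
Gaps within 08:40–15:20: 11:40–12:50.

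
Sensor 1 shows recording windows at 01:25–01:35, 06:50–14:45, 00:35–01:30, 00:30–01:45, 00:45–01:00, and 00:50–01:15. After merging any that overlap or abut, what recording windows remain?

00:30-01:45, 06:50-14:45

Sort by start: 00:30-01:45, 00:35-01:30, 00:45-01:00, 00:50-01:15, 01:25-01:35, 06:50-14:45.
00:35-01:30 overlaps/touches 00:30-01:45 → extend to 00:30-01:45.
00:45-01:00 overlaps/touches 00:30-01:45 → extend to 00:30-01:45.
00:50-01:15 overlaps/touches 00:30-01:45 → extend to 00:30-01:45.
01:25-01:35 overlaps/touches 00:30-01:45 → extend to 00:30-01:45.
06:50-14:45 is disjoint → start new block.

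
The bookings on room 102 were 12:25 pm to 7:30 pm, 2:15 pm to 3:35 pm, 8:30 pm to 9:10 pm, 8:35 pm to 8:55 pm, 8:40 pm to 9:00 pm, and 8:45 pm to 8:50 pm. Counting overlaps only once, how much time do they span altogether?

7 h 45 min

Merged: 12:25 pm–7:30 pm, 8:30 pm–9:10 pm.
Lengths: 7 h 5 min + 40 min = 7 h 45 min.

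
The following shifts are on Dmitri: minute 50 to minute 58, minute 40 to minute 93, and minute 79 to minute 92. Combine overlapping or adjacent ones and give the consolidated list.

Sort by start: minute 40 to minute 93, minute 50 to minute 58, minute 79 to minute 92.
minute 50 to minute 58 overlaps/touches minute 40 to minute 93 → extend to minute 40 to minute 93.
minute 79 to minute 92 overlaps/touches minute 40 to minute 93 → extend to minute 40 to minute 93.

minute 40 to minute 93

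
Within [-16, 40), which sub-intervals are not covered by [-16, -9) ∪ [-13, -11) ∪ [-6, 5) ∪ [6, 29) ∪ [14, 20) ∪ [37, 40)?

[-9, -6) ∪ [5, 6) ∪ [29, 37)

Covered (merged): [-16, -9), [-6, 5), [6, 29), [37, 40).
Gaps within [-16, 40): [-9, -6), [5, 6), [29, 37).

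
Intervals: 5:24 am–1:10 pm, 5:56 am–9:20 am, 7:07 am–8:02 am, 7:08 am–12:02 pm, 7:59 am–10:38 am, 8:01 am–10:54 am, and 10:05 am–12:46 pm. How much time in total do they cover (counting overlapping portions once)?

7 h 46 min

Merged: 5:24 am-1:10 pm.
Length: 7 h 46 min.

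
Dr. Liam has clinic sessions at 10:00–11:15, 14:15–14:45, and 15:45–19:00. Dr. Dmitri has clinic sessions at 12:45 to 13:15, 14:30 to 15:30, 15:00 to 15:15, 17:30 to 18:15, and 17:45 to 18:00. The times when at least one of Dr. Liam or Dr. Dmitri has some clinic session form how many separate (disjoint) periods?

B, merged: 12:45-13:15, 14:30-15:30, 17:30-18:15.
A ∪ B = 10:00-11:15, 12:45-13:15, 14:15-15:30, 15:45-19:00.
That is 4 disjoint pieces.

4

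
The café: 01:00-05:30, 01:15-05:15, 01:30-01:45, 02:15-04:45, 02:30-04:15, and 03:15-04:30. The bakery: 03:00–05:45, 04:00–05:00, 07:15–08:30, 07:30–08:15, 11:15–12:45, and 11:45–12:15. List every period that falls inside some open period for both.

03:00–05:30

A, merged: 01:00–05:30.
B, merged: 03:00–05:45, 07:15–08:30, 11:15–12:45.
01:00–05:30 overlaps B on 03:00–05:30.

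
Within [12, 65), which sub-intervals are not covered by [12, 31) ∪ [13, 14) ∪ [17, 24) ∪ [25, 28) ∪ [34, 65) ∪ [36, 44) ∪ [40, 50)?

The merged coverage is [12, 31), [34, 65).
Complement within [12, 65): [31, 34).

[31, 34)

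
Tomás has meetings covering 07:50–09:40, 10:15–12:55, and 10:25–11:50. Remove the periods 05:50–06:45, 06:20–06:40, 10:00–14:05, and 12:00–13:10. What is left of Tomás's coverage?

07:50-09:40

Merge the first list: 07:50-09:40, 10:15-12:55.
Merge the second list: 05:50-06:45, 10:00-14:05.
07:50-09:40: no B overlap → unchanged.
10:15-12:55: fully covered by B → removed.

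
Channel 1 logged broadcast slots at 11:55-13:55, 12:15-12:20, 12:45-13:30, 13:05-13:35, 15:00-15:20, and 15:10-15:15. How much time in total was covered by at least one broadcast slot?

2 h 20 min

Merged: 11:55–13:55, 15:00–15:20.
Lengths: 2 h + 20 min = 2 h 20 min.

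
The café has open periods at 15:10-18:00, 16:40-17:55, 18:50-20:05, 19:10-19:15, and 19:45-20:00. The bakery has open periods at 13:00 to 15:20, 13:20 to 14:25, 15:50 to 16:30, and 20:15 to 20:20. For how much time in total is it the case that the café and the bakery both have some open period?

First set merges to 15:10–18:00, 18:50–20:05.
Second set merges to 13:00–15:20, 15:50–16:30, 20:15–20:20.
A ∩ B = 15:10–15:20, 15:50–16:30.
Total: 10 min + 40 min = 50 min.

50 min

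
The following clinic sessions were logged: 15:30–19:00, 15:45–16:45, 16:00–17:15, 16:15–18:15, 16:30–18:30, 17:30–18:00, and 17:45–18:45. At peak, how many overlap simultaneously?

5

Sweep endpoints in order; track running count of active intervals.
Peak of 5 reached at 16:30.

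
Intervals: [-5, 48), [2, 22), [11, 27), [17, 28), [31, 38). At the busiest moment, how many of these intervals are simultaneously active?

Sweep endpoints in order; track running count of active intervals.
Peak of 4 reached at 17.

4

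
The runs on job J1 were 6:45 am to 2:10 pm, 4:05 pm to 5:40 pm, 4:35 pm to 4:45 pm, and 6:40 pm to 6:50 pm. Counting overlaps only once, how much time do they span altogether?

9 h 10 min

Merged: 6:45 am–2:10 pm, 4:05 pm–5:40 pm, 6:40 pm–6:50 pm.
Lengths: 7 h 25 min + 1 h 35 min + 10 min = 9 h 10 min.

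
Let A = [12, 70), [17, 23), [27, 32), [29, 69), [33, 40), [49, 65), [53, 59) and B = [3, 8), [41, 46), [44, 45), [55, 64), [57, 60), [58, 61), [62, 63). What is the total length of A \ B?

First set merges to [12, 70).
Second set merges to [3, 8), [41, 46), [55, 64).
A \ B = [12, 41), [46, 55), [64, 70).
Total: 29 + 9 + 6 = 44.

44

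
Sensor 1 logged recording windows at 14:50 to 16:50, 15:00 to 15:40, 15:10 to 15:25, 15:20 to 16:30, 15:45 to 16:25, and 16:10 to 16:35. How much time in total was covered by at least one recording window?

2 h

Merged: 14:50-16:50.
Length: 2 h.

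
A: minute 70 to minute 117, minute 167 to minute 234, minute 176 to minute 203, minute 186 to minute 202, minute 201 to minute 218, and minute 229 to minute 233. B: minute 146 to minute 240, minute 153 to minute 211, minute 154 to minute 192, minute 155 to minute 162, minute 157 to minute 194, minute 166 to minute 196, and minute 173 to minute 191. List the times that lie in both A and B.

minute 167 to minute 234

First set merges to minute 70 to minute 117, minute 167 to minute 234.
Second set merges to minute 146 to minute 240.
minute 70 to minute 117: no overlap with the second set.
minute 167 to minute 234 meets the second set on minute 167 to minute 234.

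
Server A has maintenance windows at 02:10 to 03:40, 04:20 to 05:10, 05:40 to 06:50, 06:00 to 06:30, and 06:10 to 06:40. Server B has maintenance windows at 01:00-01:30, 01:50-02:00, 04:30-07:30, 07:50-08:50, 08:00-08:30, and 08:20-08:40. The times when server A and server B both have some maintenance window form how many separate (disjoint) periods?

A, merged: 02:10-03:40, 04:20-05:10, 05:40-06:50.
B, merged: 01:00-01:30, 01:50-02:00, 04:30-07:30, 07:50-08:50.
A ∩ B = 04:30-05:10, 05:40-06:50.
That is 2 disjoint pieces.

2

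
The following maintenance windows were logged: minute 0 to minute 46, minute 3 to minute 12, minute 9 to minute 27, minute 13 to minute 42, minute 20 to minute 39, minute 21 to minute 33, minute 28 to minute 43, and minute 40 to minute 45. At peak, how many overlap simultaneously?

Sweep endpoints in order; track running count of active intervals.
Peak of 5 reached at minute 21.

5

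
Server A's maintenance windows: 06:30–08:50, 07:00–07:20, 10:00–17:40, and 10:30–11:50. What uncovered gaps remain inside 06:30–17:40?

After merging, the occupied span is 06:30–08:50, 10:00–17:40.
Uncovered inside 06:30–17:40: 08:50–10:00.

08:50–10:00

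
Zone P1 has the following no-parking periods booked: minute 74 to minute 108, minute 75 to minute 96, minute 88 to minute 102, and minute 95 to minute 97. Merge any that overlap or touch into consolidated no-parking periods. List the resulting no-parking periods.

minute 75 to minute 96 overlaps/touches minute 74 to minute 108 → extend to minute 74 to minute 108.
minute 88 to minute 102 overlaps/touches minute 74 to minute 108 → extend to minute 74 to minute 108.
minute 95 to minute 97 overlaps/touches minute 74 to minute 108 → extend to minute 74 to minute 108.

minute 74 to minute 108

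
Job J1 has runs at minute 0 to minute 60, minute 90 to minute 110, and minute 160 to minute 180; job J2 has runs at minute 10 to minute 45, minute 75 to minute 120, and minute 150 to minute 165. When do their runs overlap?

minute 0 to minute 60 ∩ B → minute 10 to minute 45.
minute 90 to minute 110 ∩ B → minute 90 to minute 110.
minute 160 to minute 180 ∩ B → minute 160 to minute 165.

minute 10 to minute 45, minute 90 to minute 110, minute 160 to minute 165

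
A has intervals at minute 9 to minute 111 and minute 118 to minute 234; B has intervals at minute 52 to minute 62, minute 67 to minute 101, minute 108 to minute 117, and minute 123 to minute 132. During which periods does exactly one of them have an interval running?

minute 9 to minute 52, minute 62 to minute 67, minute 101 to minute 108, minute 111 to minute 117, minute 118 to minute 123, minute 132 to minute 234

A \ B = minute 9 to minute 52, minute 62 to minute 67, minute 101 to minute 108, minute 118 to minute 123, minute 132 to minute 234.
B \ A = minute 111 to minute 117.
Union of the two gives the symmetric difference.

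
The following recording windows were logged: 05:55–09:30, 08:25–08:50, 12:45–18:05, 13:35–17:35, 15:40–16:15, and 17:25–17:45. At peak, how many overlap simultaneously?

Sweep endpoints in order; track running count of active intervals.
Peak of 3 reached at 15:40.

3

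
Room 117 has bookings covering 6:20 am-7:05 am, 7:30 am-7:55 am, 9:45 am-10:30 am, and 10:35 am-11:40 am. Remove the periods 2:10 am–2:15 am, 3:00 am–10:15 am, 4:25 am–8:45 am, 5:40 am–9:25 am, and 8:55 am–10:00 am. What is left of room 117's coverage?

Merge the second list: 2:10 am–2:15 am, 3:00 am–10:15 am.
6:20 am–7:05 am: fully covered by B → removed.
7:30 am–7:55 am: fully covered by B → removed.
9:45 am–10:30 am minus B → 10:15 am–10:30 am.
10:35 am–11:40 am: no B overlap → unchanged.

10:15 am–10:30 am, 10:35 am–11:40 am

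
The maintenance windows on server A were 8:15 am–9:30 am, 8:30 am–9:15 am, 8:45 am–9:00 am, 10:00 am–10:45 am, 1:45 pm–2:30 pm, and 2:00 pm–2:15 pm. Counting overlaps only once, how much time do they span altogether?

2 h 45 min

Merged: 8:15 am–9:30 am, 10:00 am–10:45 am, 1:45 pm–2:30 pm.
Lengths: 1 h 15 min + 45 min + 45 min = 2 h 45 min.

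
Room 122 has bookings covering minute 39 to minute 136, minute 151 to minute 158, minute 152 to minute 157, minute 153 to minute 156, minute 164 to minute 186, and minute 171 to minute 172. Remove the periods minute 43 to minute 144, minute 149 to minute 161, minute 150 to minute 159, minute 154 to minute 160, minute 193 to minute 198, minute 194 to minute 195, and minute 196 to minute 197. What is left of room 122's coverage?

Merge the first list: minute 39 to minute 136, minute 151 to minute 158, minute 164 to minute 186.
Merge the second list: minute 43 to minute 144, minute 149 to minute 161, minute 193 to minute 198.
minute 39 to minute 136 \ B = minute 39 to minute 43.
minute 151 to minute 158: entirely removed.
minute 164 to minute 186: nothing removed.

minute 39 to minute 43, minute 164 to minute 186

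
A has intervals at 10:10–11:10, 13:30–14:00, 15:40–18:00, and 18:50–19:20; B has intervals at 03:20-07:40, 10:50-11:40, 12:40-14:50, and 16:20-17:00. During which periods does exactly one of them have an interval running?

03:20–07:40, 10:10–10:50, 11:10–11:40, 12:40–13:30, 14:00–14:50, 15:40–16:20, 17:00–18:00, 18:50–19:20

A but not B: 10:10–10:50, 15:40–16:20, 17:00–18:00, 18:50–19:20.
B but not A: 03:20–07:40, 11:10–11:40, 12:40–13:30, 14:00–14:50.
Combining gives A △ B.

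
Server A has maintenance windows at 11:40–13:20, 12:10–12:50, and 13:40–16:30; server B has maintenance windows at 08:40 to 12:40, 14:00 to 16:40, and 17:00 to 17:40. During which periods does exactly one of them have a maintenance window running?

08:40–11:40, 12:40–13:20, 13:40–14:00, 16:30–16:40, 17:00–17:40

A, merged: 11:40–13:20, 13:40–16:30.
A \ B = 12:40–13:20, 13:40–14:00.
B \ A = 08:40–11:40, 16:30–16:40, 17:00–17:40.
Union of the two gives the symmetric difference.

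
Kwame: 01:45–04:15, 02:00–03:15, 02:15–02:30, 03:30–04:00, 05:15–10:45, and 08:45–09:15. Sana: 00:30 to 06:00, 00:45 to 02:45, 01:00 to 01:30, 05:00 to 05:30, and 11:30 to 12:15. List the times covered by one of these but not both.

Merge the first list: 01:45-04:15, 05:15-10:45.
Merge the second list: 00:30-06:00, 11:30-12:15.
Only in the first: 06:00-10:45.
Only in the second: 00:30-01:45, 04:15-05:15, 11:30-12:15.
Together these are the periods covered by exactly one.

00:30-01:45, 04:15-05:15, 06:00-10:45, 11:30-12:15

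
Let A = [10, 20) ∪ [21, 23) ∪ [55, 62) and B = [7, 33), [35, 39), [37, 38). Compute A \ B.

[55, 62)

B, merged: [7, 33), [35, 39).
[10, 20): fully covered by B → removed.
[21, 23): fully covered by B → removed.
[55, 62): no B overlap → unchanged.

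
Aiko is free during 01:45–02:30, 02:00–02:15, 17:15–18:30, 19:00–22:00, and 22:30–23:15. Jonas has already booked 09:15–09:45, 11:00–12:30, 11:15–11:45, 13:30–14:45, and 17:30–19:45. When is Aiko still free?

Merge the first list: 01:45–02:30, 17:15–18:30, 19:00–22:00, 22:30–23:15.
Merge the second list: 09:15–09:45, 11:00–12:30, 13:30–14:45, 17:30–19:45.
01:45–02:30: nothing removed.
17:15–18:30 \ B = 17:15–17:30.
19:00–22:00 \ B = 19:45–22:00.
22:30–23:15: nothing removed.

01:45–02:30, 17:15–17:30, 19:45–22:00, 22:30–23:15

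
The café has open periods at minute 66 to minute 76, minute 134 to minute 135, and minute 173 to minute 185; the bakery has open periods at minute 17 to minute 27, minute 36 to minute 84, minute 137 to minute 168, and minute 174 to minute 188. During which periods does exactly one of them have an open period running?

minute 17 to minute 27, minute 36 to minute 66, minute 76 to minute 84, minute 134 to minute 135, minute 137 to minute 168, minute 173 to minute 174, minute 185 to minute 188

Only in the first: minute 134 to minute 135, minute 173 to minute 174.
Only in the second: minute 17 to minute 27, minute 36 to minute 66, minute 76 to minute 84, minute 137 to minute 168, minute 185 to minute 188.
Together these are the periods covered by exactly one.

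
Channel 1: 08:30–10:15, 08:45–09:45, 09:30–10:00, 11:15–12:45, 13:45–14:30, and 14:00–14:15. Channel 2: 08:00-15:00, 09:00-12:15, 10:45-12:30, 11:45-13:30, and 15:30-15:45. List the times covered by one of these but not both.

08:00-08:30, 10:15-11:15, 12:45-13:45, 14:30-15:00, 15:30-15:45

Merge the first list: 08:30-10:15, 11:15-12:45, 13:45-14:30.
Merge the second list: 08:00-15:00, 15:30-15:45.
A but not B: none.
B but not A: 08:00-08:30, 10:15-11:15, 12:45-13:45, 14:30-15:00, 15:30-15:45.
Combining gives A △ B.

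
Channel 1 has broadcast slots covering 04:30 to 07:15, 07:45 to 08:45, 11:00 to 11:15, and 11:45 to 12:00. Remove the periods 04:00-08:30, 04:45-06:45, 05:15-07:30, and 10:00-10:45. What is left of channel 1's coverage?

B, merged: 04:00–08:30, 10:00–10:45.
04:30–07:15: fully covered by B → removed.
07:45–08:45 minus B → 08:30–08:45.
11:00–11:15: no B overlap → unchanged.
11:45–12:00: no B overlap → unchanged.

08:30–08:45, 11:00–11:15, 11:45–12:00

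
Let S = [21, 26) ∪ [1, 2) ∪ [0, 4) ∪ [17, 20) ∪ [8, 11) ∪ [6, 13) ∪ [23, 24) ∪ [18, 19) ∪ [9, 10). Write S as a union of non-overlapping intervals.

[0, 4) ∪ [6, 13) ∪ [17, 20) ∪ [21, 26)

Sort by start: [0, 4), [1, 2), [6, 13), [8, 11), [9, 10), [17, 20), [18, 19), [21, 26), [23, 24).
[1, 2) overlaps/touches [0, 4) → extend to [0, 4).
[6, 13) is disjoint → start new block.
[8, 11) overlaps/touches [6, 13) → extend to [6, 13).
[9, 10) overlaps/touches [6, 13) → extend to [6, 13).
[17, 20) is disjoint → start new block.
[18, 19) overlaps/touches [17, 20) → extend to [17, 20).
[21, 26) is disjoint → start new block.
[23, 24) overlaps/touches [21, 26) → extend to [21, 26).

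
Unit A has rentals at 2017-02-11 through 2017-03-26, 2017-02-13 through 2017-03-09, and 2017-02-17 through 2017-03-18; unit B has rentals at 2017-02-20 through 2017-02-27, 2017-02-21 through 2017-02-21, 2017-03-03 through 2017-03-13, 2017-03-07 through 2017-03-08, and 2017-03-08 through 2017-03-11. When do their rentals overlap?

2017-02-20 through 2017-02-27, 2017-03-03 through 2017-03-13

Merge the first list: 2017-02-11 through 2017-03-26.
Merge the second list: 2017-02-20 through 2017-02-27, 2017-03-03 through 2017-03-13.
2017-02-11 through 2017-03-26 overlaps B on 2017-02-20 through 2017-02-27, 2017-03-03 through 2017-03-13.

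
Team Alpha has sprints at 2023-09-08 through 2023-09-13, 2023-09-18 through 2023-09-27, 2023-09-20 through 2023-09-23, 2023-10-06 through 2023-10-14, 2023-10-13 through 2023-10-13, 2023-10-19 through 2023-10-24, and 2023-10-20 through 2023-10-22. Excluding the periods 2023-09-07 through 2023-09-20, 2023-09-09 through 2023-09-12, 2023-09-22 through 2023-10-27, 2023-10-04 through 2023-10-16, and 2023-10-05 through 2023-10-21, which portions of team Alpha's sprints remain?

2023-09-21 through 2023-09-21

First set merges to 2023-09-08 through 2023-09-13, 2023-09-18 through 2023-09-27, 2023-10-06 through 2023-10-14, 2023-10-19 through 2023-10-24.
Second set merges to 2023-09-07 through 2023-09-20, 2023-09-22 through 2023-10-27.
2023-09-08 through 2023-09-13: fully covered by B → removed.
2023-09-18 through 2023-09-27 minus B → 2023-09-21 through 2023-09-21.
2023-10-06 through 2023-10-14: fully covered by B → removed.
2023-10-19 through 2023-10-24: fully covered by B → removed.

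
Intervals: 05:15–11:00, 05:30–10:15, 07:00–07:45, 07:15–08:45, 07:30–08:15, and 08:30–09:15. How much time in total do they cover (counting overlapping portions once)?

Merged: 05:15–11:00.
Length: 5 h 45 min.

5 h 45 min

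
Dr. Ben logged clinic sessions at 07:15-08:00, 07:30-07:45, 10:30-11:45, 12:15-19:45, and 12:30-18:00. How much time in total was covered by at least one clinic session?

9 h 30 min

Merged: 07:15–08:00, 10:30–11:45, 12:15–19:45.
Lengths: 45 min + 1 h 15 min + 7 h 30 min = 9 h 30 min.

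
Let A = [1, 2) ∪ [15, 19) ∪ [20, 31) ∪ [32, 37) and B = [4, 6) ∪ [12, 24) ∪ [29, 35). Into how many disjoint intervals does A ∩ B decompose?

4

A ∩ B = [15, 19), [20, 24), [29, 31), [32, 35).
That is 4 disjoint pieces.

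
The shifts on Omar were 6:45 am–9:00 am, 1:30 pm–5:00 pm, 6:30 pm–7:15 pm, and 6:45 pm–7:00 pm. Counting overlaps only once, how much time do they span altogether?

Merged: 6:45 am-9:00 am, 1:30 pm-5:00 pm, 6:30 pm-7:15 pm.
Lengths: 2 h 15 min + 3 h 30 min + 45 min = 6 h 30 min.

6 h 30 min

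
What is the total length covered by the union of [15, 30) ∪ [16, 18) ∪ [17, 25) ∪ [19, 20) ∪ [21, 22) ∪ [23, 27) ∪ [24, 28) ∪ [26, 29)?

15

Merged: [15, 30).
Length: 15.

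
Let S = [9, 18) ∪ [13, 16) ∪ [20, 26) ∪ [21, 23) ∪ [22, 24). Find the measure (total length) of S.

15

Merged: [9, 18), [20, 26).
Lengths: 9 + 6 = 15.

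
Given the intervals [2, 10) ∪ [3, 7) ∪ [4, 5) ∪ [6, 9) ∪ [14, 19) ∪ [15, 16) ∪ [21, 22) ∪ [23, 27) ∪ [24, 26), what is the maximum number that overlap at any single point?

At 4, 3 of the intervals are simultaneously active.
No point has more.

3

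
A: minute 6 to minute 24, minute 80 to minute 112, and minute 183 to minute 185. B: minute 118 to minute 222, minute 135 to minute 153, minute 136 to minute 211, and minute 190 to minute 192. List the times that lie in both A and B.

minute 183 to minute 185

Second set merges to minute 118 to minute 222.
minute 6 to minute 24: no overlap with the second set.
minute 80 to minute 112: no overlap with the second set.
minute 183 to minute 185 meets the second set on minute 183 to minute 185.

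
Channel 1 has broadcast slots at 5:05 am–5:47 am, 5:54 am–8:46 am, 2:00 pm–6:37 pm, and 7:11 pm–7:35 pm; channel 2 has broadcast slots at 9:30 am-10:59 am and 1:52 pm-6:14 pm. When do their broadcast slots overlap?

5:05 am–5:47 am meets no B interval.
5:54 am–8:46 am meets no B interval.
2:00 pm–6:37 pm ∩ B → 2:00 pm–6:14 pm.
7:11 pm–7:35 pm meets no B interval.

2:00 pm–6:14 pm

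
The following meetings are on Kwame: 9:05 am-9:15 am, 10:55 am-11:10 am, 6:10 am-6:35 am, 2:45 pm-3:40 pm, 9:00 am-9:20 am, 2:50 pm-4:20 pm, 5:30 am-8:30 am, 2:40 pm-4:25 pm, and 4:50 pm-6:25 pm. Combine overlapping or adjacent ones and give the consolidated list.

Sort by start: 5:30 am–8:30 am, 6:10 am–6:35 am, 9:00 am–9:20 am, 9:05 am–9:15 am, 10:55 am–11:10 am, 2:40 pm–4:25 pm, 2:45 pm–3:40 pm, 2:50 pm–4:20 pm, 4:50 pm–6:25 pm.
6:10 am–6:35 am overlaps/touches 5:30 am–8:30 am → extend to 5:30 am–8:30 am.
9:00 am–9:20 am is disjoint → start new block.
9:05 am–9:15 am overlaps/touches 9:00 am–9:20 am → extend to 9:00 am–9:20 am.
10:55 am–11:10 am is disjoint → start new block.
2:40 pm–4:25 pm is disjoint → start new block.
2:45 pm–3:40 pm overlaps/touches 2:40 pm–4:25 pm → extend to 2:40 pm–4:25 pm.
2:50 pm–4:20 pm overlaps/touches 2:40 pm–4:25 pm → extend to 2:40 pm–4:25 pm.
4:50 pm–6:25 pm is disjoint → start new block.

5:30 am–8:30 am, 9:00 am–9:20 am, 10:55 am–11:10 am, 2:40 pm–4:25 pm, 4:50 pm–6:25 pm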